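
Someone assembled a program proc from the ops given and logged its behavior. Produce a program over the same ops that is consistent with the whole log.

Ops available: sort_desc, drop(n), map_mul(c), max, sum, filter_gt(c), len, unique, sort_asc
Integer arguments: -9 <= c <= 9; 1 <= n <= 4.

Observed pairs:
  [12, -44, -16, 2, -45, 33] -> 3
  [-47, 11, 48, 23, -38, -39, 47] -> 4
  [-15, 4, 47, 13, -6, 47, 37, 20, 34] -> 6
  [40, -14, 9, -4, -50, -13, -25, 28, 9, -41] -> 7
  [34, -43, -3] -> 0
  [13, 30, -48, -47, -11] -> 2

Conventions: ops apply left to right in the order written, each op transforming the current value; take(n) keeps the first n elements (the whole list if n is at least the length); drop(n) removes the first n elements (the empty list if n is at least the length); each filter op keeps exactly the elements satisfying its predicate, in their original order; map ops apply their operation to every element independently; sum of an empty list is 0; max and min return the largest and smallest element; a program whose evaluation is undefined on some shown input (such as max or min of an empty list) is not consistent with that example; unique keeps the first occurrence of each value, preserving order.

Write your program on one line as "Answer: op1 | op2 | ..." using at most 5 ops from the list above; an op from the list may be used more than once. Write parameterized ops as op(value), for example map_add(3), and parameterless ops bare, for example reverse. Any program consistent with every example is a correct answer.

sort_asc | sort_desc | drop(3) | len

Check, running the answer program on each example:
  [12, -44, -16, 2, -45, 33] -> [-45, -44, -16, 2, 12, 33] -> [33, 12, 2, -16, -44, -45] -> [-16, -44, -45] -> 3
  [-47, 11, 48, 23, -38, -39, 47] -> [-47, -39, -38, 11, 23, 47, 48] -> [48, 47, 23, 11, -38, -39, -47] -> [11, -38, -39, -47] -> 4
  [-15, 4, 47, 13, -6, 47, 37, 20, 34] -> [-15, -6, 4, 13, 20, 34, 37, 47, 47] -> [47, 47, 37, 34, 20, 13, 4, -6, -15] -> [34, 20, 13, 4, -6, -15] -> 6
  [40, -14, 9, -4, -50, -13, -25, 28, 9, -41] -> [-50, -41, -25, -14, -13, -4, 9, 9, 28, 40] -> [40, 28, 9, 9, -4, -13, -14, -25, -41, -50] -> [9, -4, -13, -14, -25, -41, -50] -> 7
  [34, -43, -3] -> [-43, -3, 34] -> [34, -3, -43] -> [] -> 0
  [13, 30, -48, -47, -11] -> [-48, -47, -11, 13, 30] -> [30, 13, -11, -47, -48] -> [-47, -48] -> 2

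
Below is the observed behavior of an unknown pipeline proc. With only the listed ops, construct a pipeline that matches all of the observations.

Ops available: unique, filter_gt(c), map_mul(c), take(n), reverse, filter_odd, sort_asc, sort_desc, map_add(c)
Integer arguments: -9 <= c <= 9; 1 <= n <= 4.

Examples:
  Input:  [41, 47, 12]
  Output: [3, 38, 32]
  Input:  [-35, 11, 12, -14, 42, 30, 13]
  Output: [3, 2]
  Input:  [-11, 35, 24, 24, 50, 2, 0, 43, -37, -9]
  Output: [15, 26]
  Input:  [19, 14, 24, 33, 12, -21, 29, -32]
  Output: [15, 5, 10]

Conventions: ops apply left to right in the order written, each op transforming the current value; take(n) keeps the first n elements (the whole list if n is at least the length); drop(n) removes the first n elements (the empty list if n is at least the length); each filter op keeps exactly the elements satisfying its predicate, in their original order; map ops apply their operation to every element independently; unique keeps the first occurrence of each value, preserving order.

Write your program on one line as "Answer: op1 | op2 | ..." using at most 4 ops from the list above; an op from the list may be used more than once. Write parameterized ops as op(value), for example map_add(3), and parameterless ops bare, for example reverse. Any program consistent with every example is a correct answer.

map_add(-9) | take(3) | reverse | filter_gt(-2)

Check, running the answer program on each example:
  [41, 47, 12] -> [32, 38, 3] -> [32, 38, 3] -> [3, 38, 32] -> [3, 38, 32]
  [-35, 11, 12, -14, 42, 30, 13] -> [-44, 2, 3, -23, 33, 21, 4] -> [-44, 2, 3] -> [3, 2, -44] -> [3, 2]
  [-11, 35, 24, 24, 50, 2, 0, 43, -37, -9] -> [-20, 26, 15, 15, 41, -7, -9, 34, -46, -18] -> [-20, 26, 15] -> [15, 26, -20] -> [15, 26]
  [19, 14, 24, 33, 12, -21, 29, -32] -> [10, 5, 15, 24, 3, -30, 20, -41] -> [10, 5, 15] -> [15, 5, 10] -> [15, 5, 10]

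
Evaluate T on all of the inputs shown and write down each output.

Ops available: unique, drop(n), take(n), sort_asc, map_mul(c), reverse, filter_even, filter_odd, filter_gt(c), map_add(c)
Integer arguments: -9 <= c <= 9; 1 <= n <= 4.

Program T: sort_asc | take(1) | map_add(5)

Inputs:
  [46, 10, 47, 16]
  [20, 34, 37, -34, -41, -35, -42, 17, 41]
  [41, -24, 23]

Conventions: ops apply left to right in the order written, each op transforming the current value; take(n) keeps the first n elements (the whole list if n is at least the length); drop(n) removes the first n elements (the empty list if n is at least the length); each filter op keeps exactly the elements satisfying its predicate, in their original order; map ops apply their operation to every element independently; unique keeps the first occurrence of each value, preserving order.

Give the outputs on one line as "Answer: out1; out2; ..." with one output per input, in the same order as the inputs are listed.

Execution, op by op:
  [46, 10, 47, 16] -> [10, 16, 46, 47] -> [10] -> [15]
  [20, 34, 37, -34, -41, -35, -42, 17, 41] -> [-42, -41, -35, -34, 17, 20, 34, 37, 41] -> [-42] -> [-37]
  [41, -24, 23] -> [-24, 23, 41] -> [-24] -> [-19]

[15]; [-37]; [-19]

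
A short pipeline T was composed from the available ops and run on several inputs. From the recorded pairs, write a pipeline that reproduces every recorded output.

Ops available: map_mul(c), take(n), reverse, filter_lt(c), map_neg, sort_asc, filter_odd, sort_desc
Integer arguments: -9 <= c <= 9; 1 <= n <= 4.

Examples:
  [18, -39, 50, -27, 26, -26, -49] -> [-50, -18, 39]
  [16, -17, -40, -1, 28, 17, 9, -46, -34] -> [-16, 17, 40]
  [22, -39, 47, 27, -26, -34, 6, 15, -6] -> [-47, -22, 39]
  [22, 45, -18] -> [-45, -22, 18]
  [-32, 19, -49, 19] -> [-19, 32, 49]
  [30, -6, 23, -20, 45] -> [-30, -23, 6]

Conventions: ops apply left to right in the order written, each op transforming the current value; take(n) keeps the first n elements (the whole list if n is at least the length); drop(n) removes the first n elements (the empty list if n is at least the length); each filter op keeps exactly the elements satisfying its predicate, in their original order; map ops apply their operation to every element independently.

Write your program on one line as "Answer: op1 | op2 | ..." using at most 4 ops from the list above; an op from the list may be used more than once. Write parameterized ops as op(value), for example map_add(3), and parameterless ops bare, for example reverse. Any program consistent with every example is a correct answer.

take(3) | map_neg | sort_asc

Check, running the answer program on each example:
  [18, -39, 50, -27, 26, -26, -49] -> [18, -39, 50] -> [-18, 39, -50] -> [-50, -18, 39]
  [16, -17, -40, -1, 28, 17, 9, -46, -34] -> [16, -17, -40] -> [-16, 17, 40] -> [-16, 17, 40]
  [22, -39, 47, 27, -26, -34, 6, 15, -6] -> [22, -39, 47] -> [-22, 39, -47] -> [-47, -22, 39]
  [22, 45, -18] -> [22, 45, -18] -> [-22, -45, 18] -> [-45, -22, 18]
  [-32, 19, -49, 19] -> [-32, 19, -49] -> [32, -19, 49] -> [-19, 32, 49]
  [30, -6, 23, -20, 45] -> [30, -6, 23] -> [-30, 6, -23] -> [-30, -23, 6]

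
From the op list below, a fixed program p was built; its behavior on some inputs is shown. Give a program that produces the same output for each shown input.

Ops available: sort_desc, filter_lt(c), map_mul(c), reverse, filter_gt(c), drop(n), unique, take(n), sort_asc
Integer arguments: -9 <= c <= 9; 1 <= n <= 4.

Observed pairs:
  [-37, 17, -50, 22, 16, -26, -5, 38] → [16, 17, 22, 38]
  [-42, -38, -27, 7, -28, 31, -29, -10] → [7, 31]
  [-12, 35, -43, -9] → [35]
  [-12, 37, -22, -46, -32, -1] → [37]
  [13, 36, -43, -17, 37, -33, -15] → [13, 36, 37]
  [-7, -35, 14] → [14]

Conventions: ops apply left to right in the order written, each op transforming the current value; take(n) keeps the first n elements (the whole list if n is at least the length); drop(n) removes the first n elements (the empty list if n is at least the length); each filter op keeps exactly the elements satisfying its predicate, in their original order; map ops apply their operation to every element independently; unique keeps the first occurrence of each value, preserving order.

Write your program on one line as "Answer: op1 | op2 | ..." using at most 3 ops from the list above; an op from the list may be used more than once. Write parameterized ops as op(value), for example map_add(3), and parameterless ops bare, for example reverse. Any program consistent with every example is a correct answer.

sort_asc | filter_gt(6)

Check, running the answer program on each example:
  [-37, 17, -50, 22, 16, -26, -5, 38] -> [-50, -37, -26, -5, 16, 17, 22, 38] -> [16, 17, 22, 38]
  [-42, -38, -27, 7, -28, 31, -29, -10] -> [-42, -38, -29, -28, -27, -10, 7, 31] -> [7, 31]
  [-12, 35, -43, -9] -> [-43, -12, -9, 35] -> [35]
  [-12, 37, -22, -46, -32, -1] -> [-46, -32, -22, -12, -1, 37] -> [37]
  [13, 36, -43, -17, 37, -33, -15] -> [-43, -33, -17, -15, 13, 36, 37] -> [13, 36, 37]
  [-7, -35, 14] -> [-35, -7, 14] -> [14]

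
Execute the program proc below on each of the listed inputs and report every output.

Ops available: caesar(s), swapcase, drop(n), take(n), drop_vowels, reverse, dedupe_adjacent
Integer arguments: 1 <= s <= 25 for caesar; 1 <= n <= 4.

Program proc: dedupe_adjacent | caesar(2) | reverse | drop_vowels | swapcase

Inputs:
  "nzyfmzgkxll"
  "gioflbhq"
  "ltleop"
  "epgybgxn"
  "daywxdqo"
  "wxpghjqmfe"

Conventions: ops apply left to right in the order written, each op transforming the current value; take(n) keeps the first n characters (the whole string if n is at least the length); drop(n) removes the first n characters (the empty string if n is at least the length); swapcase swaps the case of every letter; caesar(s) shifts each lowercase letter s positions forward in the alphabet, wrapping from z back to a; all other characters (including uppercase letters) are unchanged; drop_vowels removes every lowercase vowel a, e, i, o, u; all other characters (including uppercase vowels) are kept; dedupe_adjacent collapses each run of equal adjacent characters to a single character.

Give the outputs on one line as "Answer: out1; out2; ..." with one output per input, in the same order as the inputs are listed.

Execution, op by op:
  "nzyfmzgkxll" -> "nzyfmzgkxl" -> "pbahobimzn" -> "nzmibohabp" -> "nzmbhbp" -> "NZMBHBP"
  "gioflbhq" -> "gioflbhq" -> "ikqhndjs" -> "sjdnhqki" -> "sjdnhqk" -> "SJDNHQK"
  "ltleop" -> "ltleop" -> "nvngqr" -> "rqgnvn" -> "rqgnvn" -> "RQGNVN"
  "epgybgxn" -> "epgybgxn" -> "griadizp" -> "pzidairg" -> "pzdrg" -> "PZDRG"
  "daywxdqo" -> "daywxdqo" -> "fcayzfsq" -> "qsfzyacf" -> "qsfzycf" -> "QSFZYCF"
  "wxpghjqmfe" -> "wxpghjqmfe" -> "yzrijlsohg" -> "ghosljirzy" -> "ghsljrzy" -> "GHSLJRZY"

"NZMBHBP"; "SJDNHQK"; "RQGNVN"; "PZDRG"; "QSFZYCF"; "GHSLJRZY"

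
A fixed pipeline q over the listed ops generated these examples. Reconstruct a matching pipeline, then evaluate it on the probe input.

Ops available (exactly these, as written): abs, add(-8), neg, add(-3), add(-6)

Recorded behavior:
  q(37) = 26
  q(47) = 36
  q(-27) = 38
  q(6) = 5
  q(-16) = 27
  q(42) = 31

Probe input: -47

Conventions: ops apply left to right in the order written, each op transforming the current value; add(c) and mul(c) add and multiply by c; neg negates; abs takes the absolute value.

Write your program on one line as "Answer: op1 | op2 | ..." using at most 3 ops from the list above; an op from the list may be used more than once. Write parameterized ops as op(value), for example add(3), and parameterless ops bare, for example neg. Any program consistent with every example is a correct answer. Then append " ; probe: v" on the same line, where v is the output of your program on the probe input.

add(-8) | add(-3) | abs ; probe: 58

Check, running the answer program on each example:
  37 -> 29 -> 26 -> 26
  47 -> 39 -> 36 -> 36
  -27 -> -35 -> -38 -> 38
  6 -> -2 -> -5 -> 5
  -16 -> -24 -> -27 -> 27
  42 -> 34 -> 31 -> 31
  probe: -47 -> -55 -> -58 -> 58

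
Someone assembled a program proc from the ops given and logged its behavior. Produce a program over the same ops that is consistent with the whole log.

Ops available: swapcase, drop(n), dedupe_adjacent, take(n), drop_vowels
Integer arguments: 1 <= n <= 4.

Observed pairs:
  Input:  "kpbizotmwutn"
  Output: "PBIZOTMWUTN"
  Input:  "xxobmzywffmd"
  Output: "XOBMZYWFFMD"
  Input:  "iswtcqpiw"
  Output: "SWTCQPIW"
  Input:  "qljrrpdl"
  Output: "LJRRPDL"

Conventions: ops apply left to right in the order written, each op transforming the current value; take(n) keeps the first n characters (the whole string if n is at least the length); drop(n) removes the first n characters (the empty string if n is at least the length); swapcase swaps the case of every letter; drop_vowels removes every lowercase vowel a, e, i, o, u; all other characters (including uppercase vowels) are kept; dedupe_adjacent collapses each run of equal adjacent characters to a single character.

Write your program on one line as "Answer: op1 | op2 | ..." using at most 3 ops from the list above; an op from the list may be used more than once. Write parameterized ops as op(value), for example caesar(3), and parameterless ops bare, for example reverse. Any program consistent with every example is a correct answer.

swapcase | drop(1)

Check, running the answer program on each example:
  "kpbizotmwutn" -> "KPBIZOTMWUTN" -> "PBIZOTMWUTN"
  "xxobmzywffmd" -> "XXOBMZYWFFMD" -> "XOBMZYWFFMD"
  "iswtcqpiw" -> "ISWTCQPIW" -> "SWTCQPIW"
  "qljrrpdl" -> "QLJRRPDL" -> "LJRRPDL"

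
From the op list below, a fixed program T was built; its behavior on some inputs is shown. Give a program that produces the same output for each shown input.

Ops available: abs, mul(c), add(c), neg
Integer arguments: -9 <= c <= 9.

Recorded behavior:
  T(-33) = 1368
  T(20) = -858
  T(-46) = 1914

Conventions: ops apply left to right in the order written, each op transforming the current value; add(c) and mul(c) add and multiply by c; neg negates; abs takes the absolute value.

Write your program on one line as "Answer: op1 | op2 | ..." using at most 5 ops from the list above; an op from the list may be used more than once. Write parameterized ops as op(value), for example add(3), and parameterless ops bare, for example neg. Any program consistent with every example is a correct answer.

mul(-7) | add(-4) | neg | add(-1) | mul(-6)

Check, running the answer program on each example:
  -33 -> 231 -> 227 -> -227 -> -228 -> 1368
  20 -> -140 -> -144 -> 144 -> 143 -> -858
  -46 -> 322 -> 318 -> -318 -> -319 -> 1914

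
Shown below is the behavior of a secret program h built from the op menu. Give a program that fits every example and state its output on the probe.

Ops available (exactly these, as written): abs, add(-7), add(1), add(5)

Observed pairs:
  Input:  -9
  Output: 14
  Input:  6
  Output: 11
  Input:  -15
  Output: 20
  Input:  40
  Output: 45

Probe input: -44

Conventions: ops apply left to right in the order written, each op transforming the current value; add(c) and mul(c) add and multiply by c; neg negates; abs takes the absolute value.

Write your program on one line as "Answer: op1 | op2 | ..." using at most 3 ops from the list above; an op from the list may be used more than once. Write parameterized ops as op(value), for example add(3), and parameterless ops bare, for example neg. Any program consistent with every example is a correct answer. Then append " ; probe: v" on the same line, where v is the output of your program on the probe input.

abs | add(5) ; probe: 49

Check, running the answer program on each example:
  -9 -> 9 -> 14
  6 -> 6 -> 11
  -15 -> 15 -> 20
  40 -> 40 -> 45
  probe: -44 -> 44 -> 49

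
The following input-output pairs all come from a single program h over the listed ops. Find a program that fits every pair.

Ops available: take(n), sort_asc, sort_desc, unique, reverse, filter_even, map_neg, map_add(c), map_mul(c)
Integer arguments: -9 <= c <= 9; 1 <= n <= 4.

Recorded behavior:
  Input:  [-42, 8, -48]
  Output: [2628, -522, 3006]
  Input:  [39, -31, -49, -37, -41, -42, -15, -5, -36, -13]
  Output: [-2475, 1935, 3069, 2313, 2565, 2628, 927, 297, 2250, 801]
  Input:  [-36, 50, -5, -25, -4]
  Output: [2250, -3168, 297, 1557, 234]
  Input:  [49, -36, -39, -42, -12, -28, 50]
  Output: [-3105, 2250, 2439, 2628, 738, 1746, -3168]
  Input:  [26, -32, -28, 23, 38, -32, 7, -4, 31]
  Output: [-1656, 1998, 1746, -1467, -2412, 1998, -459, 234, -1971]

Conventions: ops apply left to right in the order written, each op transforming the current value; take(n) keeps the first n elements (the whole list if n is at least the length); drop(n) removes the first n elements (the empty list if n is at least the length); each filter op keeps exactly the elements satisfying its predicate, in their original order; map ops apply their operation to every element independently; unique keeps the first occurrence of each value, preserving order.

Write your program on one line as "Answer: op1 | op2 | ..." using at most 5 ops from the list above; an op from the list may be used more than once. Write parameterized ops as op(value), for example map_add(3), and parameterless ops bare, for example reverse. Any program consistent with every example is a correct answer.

map_mul(7) | map_add(2) | map_mul(9) | map_neg

Check, running the answer program on each example:
  [-42, 8, -48] -> [-294, 56, -336] -> [-292, 58, -334] -> [-2628, 522, -3006] -> [2628, -522, 3006]
  [39, -31, -49, -37, -41, -42, -15, -5, -36, -13] -> [273, -217, -343, -259, -287, -294, -105, -35, -252, -91] -> [275, -215, -341, -257, -285, -292, -103, -33, -250, -89] -> [2475, -1935, -3069, -2313, -2565, -2628, -927, -297, -2250, -801] -> [-2475, 1935, 3069, 2313, 2565, 2628, 927, 297, 2250, 801]
  [-36, 50, -5, -25, -4] -> [-252, 350, -35, -175, -28] -> [-250, 352, -33, -173, -26] -> [-2250, 3168, -297, -1557, -234] -> [2250, -3168, 297, 1557, 234]
  [49, -36, -39, -42, -12, -28, 50] -> [343, -252, -273, -294, -84, -196, 350] -> [345, -250, -271, -292, -82, -194, 352] -> [3105, -2250, -2439, -2628, -738, -1746, 3168] -> [-3105, 2250, 2439, 2628, 738, 1746, -3168]
  [26, -32, -28, 23, 38, -32, 7, -4, 31] -> [182, -224, -196, 161, 266, -224, 49, -28, 217] -> [184, -222, -194, 163, 268, -222, 51, -26, 219] -> [1656, -1998, -1746, 1467, 2412, -1998, 459, -234, 1971] -> [-1656, 1998, 1746, -1467, -2412, 1998, -459, 234, -1971]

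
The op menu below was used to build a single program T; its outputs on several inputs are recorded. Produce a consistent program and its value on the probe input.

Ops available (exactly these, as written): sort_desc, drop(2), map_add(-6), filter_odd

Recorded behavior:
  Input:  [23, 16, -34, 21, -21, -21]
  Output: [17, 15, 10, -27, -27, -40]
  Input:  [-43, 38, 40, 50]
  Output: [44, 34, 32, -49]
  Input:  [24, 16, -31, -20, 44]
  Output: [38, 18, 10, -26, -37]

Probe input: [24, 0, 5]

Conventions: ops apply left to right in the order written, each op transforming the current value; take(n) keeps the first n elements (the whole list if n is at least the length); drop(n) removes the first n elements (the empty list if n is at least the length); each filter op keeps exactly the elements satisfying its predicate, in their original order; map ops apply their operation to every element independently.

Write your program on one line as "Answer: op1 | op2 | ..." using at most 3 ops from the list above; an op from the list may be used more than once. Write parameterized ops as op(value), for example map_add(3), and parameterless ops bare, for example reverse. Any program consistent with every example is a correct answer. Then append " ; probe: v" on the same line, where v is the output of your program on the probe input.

sort_desc | map_add(-6) ; probe: [18, -1, -6]

Check, running the answer program on each example:
  [23, 16, -34, 21, -21, -21] -> [23, 21, 16, -21, -21, -34] -> [17, 15, 10, -27, -27, -40]
  [-43, 38, 40, 50] -> [50, 40, 38, -43] -> [44, 34, 32, -49]
  [24, 16, -31, -20, 44] -> [44, 24, 16, -20, -31] -> [38, 18, 10, -26, -37]
  probe: [24, 0, 5] -> [24, 5, 0] -> [18, -1, -6]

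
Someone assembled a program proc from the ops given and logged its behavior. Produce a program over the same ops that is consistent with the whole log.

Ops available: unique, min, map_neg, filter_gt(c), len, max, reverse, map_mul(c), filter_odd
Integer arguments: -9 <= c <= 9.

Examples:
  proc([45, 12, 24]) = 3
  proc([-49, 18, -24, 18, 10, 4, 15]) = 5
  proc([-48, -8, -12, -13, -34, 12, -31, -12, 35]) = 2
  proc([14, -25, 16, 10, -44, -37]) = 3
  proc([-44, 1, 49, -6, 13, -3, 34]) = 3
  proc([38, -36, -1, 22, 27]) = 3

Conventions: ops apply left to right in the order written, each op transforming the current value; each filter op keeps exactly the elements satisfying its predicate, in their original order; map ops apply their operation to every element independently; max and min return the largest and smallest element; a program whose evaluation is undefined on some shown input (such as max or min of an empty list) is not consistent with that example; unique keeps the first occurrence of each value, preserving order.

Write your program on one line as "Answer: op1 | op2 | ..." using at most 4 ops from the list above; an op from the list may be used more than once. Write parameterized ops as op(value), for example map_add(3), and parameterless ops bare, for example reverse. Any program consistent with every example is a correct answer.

map_mul(6) | filter_gt(6) | map_neg | len

Check, running the answer program on each example:
  [45, 12, 24] -> [270, 72, 144] -> [270, 72, 144] -> [-270, -72, -144] -> 3
  [-49, 18, -24, 18, 10, 4, 15] -> [-294, 108, -144, 108, 60, 24, 90] -> [108, 108, 60, 24, 90] -> [-108, -108, -60, -24, -90] -> 5
  [-48, -8, -12, -13, -34, 12, -31, -12, 35] -> [-288, -48, -72, -78, -204, 72, -186, -72, 210] -> [72, 210] -> [-72, -210] -> 2
  [14, -25, 16, 10, -44, -37] -> [84, -150, 96, 60, -264, -222] -> [84, 96, 60] -> [-84, -96, -60] -> 3
  [-44, 1, 49, -6, 13, -3, 34] -> [-264, 6, 294, -36, 78, -18, 204] -> [294, 78, 204] -> [-294, -78, -204] -> 3
  [38, -36, -1, 22, 27] -> [228, -216, -6, 132, 162] -> [228, 132, 162] -> [-228, -132, -162] -> 3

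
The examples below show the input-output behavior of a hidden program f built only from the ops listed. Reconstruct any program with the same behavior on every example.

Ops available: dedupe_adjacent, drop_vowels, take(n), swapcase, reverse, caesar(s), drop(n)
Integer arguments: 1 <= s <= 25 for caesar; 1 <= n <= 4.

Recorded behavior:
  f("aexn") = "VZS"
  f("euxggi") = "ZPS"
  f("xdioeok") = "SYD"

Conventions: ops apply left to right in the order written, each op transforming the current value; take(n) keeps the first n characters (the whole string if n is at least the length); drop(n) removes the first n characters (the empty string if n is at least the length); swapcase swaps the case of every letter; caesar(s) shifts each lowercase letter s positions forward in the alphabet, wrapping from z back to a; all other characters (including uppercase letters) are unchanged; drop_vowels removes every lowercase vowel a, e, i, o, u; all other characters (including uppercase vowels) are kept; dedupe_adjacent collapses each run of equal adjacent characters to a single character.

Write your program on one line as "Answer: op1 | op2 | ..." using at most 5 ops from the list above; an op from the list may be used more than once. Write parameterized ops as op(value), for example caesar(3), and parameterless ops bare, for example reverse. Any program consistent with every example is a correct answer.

caesar(21) | drop_vowels | dedupe_adjacent | swapcase | take(3)

Check, running the answer program on each example:
  "aexn" -> "vzsi" -> "vzs" -> "vzs" -> "VZS" -> "VZS"
  "euxggi" -> "zpsbbd" -> "zpsbbd" -> "zpsbd" -> "ZPSBD" -> "ZPS"
  "xdioeok" -> "sydjzjf" -> "sydjzjf" -> "sydjzjf" -> "SYDJZJF" -> "SYD"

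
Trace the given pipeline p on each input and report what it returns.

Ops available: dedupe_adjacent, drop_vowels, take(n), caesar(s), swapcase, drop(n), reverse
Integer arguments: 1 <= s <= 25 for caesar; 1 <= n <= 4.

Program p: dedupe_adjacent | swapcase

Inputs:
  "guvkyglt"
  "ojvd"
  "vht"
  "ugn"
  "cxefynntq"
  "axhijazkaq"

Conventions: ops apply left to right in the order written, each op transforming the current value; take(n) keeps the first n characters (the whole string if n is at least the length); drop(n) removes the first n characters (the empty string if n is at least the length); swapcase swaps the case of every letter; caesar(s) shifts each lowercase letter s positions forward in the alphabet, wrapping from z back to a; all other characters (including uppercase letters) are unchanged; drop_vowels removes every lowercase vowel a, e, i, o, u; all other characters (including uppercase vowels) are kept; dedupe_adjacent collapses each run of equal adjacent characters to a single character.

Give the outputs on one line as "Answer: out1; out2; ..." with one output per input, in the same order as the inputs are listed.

Execution, op by op:
  "guvkyglt" -> "guvkyglt" -> "GUVKYGLT"
  "ojvd" -> "ojvd" -> "OJVD"
  "vht" -> "vht" -> "VHT"
  "ugn" -> "ugn" -> "UGN"
  "cxefynntq" -> "cxefyntq" -> "CXEFYNTQ"
  "axhijazkaq" -> "axhijazkaq" -> "AXHIJAZKAQ"

"GUVKYGLT"; "OJVD"; "VHT"; "UGN"; "CXEFYNTQ"; "AXHIJAZKAQ"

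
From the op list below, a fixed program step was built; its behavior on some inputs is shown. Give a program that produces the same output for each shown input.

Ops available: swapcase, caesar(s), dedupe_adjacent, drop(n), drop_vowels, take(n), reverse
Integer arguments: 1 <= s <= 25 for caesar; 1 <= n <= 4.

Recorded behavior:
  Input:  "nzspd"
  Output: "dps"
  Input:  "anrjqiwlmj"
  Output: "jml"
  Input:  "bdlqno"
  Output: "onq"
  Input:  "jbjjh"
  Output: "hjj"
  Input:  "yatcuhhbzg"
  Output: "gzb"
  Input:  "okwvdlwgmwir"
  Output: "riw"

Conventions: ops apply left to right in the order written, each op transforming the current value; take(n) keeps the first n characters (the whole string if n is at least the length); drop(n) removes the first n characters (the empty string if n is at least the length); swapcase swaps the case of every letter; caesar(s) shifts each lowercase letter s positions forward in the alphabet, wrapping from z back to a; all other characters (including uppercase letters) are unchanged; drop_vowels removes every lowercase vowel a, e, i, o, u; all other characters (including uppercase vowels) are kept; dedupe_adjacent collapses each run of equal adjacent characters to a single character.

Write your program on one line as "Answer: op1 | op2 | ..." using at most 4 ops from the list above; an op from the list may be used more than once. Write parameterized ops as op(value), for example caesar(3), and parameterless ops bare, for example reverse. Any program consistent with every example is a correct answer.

reverse | take(4) | take(3)

Check, running the answer program on each example:
  "nzspd" -> "dpszn" -> "dpsz" -> "dps"
  "anrjqiwlmj" -> "jmlwiqjrna" -> "jmlw" -> "jml"
  "bdlqno" -> "onqldb" -> "onql" -> "onq"
  "jbjjh" -> "hjjbj" -> "hjjb" -> "hjj"
  "yatcuhhbzg" -> "gzbhhuctay" -> "gzbh" -> "gzb"
  "okwvdlwgmwir" -> "riwmgwldvwko" -> "riwm" -> "riw"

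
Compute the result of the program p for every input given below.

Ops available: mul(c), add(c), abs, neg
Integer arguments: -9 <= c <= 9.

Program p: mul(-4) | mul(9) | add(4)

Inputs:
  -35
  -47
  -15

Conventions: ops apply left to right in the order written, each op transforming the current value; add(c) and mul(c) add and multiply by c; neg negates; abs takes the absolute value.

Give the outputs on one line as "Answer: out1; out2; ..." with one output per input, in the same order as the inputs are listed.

1264; 1696; 544

Execution, op by op:
  -35 -> 140 -> 1260 -> 1264
  -47 -> 188 -> 1692 -> 1696
  -15 -> 60 -> 540 -> 544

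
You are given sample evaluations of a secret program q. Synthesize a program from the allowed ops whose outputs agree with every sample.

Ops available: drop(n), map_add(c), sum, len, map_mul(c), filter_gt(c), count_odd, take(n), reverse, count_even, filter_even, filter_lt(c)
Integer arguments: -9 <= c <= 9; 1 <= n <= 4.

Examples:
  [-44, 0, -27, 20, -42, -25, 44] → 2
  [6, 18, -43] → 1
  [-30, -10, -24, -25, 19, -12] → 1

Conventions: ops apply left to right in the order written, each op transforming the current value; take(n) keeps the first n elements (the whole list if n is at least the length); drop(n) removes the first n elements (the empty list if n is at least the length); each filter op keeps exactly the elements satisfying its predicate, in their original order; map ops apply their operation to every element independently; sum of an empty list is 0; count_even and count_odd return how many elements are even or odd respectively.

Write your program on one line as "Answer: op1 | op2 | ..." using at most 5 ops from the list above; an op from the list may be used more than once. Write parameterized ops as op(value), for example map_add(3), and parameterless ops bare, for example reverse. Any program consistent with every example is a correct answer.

filter_lt(6) | map_add(-4) | map_add(-3) | count_even

Check, running the answer program on each example:
  [-44, 0, -27, 20, -42, -25, 44] -> [-44, 0, -27, -42, -25] -> [-48, -4, -31, -46, -29] -> [-51, -7, -34, -49, -32] -> 2
  [6, 18, -43] -> [-43] -> [-47] -> [-50] -> 1
  [-30, -10, -24, -25, 19, -12] -> [-30, -10, -24, -25, -12] -> [-34, -14, -28, -29, -16] -> [-37, -17, -31, -32, -19] -> 1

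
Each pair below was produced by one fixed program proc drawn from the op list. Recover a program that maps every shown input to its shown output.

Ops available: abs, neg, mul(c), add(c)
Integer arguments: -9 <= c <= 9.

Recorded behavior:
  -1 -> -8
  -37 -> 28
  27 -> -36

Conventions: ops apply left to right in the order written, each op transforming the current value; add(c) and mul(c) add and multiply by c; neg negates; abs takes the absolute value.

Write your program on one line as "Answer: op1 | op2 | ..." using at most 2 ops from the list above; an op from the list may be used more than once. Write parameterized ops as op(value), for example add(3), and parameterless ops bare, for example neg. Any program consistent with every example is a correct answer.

add(9) | neg

Check, running the answer program on each example:
  -1 -> 8 -> -8
  -37 -> -28 -> 28
  27 -> 36 -> -36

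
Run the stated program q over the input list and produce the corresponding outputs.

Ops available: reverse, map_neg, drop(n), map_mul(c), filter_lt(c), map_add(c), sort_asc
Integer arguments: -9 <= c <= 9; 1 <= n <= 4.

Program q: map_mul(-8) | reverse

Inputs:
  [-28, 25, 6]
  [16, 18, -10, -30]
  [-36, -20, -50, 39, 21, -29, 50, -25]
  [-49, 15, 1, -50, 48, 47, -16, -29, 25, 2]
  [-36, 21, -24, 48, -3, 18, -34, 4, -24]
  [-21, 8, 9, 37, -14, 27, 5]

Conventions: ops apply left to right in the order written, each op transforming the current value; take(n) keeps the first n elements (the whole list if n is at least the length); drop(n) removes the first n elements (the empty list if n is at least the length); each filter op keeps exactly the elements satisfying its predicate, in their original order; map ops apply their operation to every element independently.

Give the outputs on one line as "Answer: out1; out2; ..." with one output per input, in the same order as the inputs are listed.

[-48, -200, 224]; [240, 80, -144, -128]; [200, -400, 232, -168, -312, 400, 160, 288]; [-16, -200, 232, 128, -376, -384, 400, -8, -120, 392]; [192, -32, 272, -144, 24, -384, 192, -168, 288]; [-40, -216, 112, -296, -72, -64, 168]

Execution, op by op:
  [-28, 25, 6] -> [224, -200, -48] -> [-48, -200, 224]
  [16, 18, -10, -30] -> [-128, -144, 80, 240] -> [240, 80, -144, -128]
  [-36, -20, -50, 39, 21, -29, 50, -25] -> [288, 160, 400, -312, -168, 232, -400, 200] -> [200, -400, 232, -168, -312, 400, 160, 288]
  [-49, 15, 1, -50, 48, 47, -16, -29, 25, 2] -> [392, -120, -8, 400, -384, -376, 128, 232, -200, -16] -> [-16, -200, 232, 128, -376, -384, 400, -8, -120, 392]
  [-36, 21, -24, 48, -3, 18, -34, 4, -24] -> [288, -168, 192, -384, 24, -144, 272, -32, 192] -> [192, -32, 272, -144, 24, -384, 192, -168, 288]
  [-21, 8, 9, 37, -14, 27, 5] -> [168, -64, -72, -296, 112, -216, -40] -> [-40, -216, 112, -296, -72, -64, 168]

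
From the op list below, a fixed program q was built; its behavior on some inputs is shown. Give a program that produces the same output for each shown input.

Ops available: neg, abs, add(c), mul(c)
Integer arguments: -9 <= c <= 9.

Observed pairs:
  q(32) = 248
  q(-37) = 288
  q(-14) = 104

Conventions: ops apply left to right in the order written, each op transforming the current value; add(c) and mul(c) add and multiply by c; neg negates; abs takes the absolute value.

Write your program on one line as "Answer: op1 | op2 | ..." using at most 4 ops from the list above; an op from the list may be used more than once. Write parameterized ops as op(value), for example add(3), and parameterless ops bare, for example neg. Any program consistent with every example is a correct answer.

abs | mul(8) | add(-8)

Check, running the answer program on each example:
  32 -> 32 -> 256 -> 248
  -37 -> 37 -> 296 -> 288
  -14 -> 14 -> 112 -> 104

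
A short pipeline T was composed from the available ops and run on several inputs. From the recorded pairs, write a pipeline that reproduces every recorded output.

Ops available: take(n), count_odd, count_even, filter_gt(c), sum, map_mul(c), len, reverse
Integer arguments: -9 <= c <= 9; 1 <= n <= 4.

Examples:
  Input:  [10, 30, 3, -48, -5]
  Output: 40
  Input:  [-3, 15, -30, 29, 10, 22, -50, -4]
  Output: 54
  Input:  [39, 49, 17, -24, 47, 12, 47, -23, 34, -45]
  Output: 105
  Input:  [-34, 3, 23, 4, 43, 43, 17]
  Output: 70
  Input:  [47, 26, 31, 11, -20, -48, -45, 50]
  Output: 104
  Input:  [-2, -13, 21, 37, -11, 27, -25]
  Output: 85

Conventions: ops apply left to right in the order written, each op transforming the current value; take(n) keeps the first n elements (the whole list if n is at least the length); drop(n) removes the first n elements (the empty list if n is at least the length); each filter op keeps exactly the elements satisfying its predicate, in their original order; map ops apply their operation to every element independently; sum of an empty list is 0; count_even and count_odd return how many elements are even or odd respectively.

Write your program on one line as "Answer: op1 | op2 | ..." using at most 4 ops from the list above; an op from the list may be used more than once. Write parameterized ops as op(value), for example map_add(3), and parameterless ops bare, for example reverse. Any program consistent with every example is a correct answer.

filter_gt(3) | take(3) | sum

Check, running the answer program on each example:
  [10, 30, 3, -48, -5] -> [10, 30] -> [10, 30] -> 40
  [-3, 15, -30, 29, 10, 22, -50, -4] -> [15, 29, 10, 22] -> [15, 29, 10] -> 54
  [39, 49, 17, -24, 47, 12, 47, -23, 34, -45] -> [39, 49, 17, 47, 12, 47, 34] -> [39, 49, 17] -> 105
  [-34, 3, 23, 4, 43, 43, 17] -> [23, 4, 43, 43, 17] -> [23, 4, 43] -> 70
  [47, 26, 31, 11, -20, -48, -45, 50] -> [47, 26, 31, 11, 50] -> [47, 26, 31] -> 104
  [-2, -13, 21, 37, -11, 27, -25] -> [21, 37, 27] -> [21, 37, 27] -> 85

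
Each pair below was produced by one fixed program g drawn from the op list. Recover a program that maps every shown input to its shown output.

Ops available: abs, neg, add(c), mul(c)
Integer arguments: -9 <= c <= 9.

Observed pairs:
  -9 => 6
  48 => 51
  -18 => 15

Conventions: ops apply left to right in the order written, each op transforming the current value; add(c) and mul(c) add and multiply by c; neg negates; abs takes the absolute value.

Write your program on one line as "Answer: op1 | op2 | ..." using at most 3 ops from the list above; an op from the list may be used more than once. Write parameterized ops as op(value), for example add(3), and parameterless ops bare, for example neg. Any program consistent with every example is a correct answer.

add(3) | neg | abs

Check, running the answer program on each example:
  -9 -> -6 -> 6 -> 6
  48 -> 51 -> -51 -> 51
  -18 -> -15 -> 15 -> 15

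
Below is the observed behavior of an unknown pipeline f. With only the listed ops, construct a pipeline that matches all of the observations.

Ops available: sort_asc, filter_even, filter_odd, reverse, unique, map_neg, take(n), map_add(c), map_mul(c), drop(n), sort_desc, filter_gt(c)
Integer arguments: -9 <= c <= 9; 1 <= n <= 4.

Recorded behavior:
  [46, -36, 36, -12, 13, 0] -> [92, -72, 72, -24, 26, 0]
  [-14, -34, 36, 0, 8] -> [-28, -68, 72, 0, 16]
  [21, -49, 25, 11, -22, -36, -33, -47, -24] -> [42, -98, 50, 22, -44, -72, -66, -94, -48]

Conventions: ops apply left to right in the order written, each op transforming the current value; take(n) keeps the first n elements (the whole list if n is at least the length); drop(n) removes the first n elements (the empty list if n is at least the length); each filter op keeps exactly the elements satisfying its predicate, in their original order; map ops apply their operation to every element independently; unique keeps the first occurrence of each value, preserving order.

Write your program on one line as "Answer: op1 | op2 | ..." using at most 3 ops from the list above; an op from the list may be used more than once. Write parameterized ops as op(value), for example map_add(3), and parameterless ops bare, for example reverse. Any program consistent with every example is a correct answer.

map_neg | map_mul(-2)

Check, running the answer program on each example:
  [46, -36, 36, -12, 13, 0] -> [-46, 36, -36, 12, -13, 0] -> [92, -72, 72, -24, 26, 0]
  [-14, -34, 36, 0, 8] -> [14, 34, -36, 0, -8] -> [-28, -68, 72, 0, 16]
  [21, -49, 25, 11, -22, -36, -33, -47, -24] -> [-21, 49, -25, -11, 22, 36, 33, 47, 24] -> [42, -98, 50, 22, -44, -72, -66, -94, -48]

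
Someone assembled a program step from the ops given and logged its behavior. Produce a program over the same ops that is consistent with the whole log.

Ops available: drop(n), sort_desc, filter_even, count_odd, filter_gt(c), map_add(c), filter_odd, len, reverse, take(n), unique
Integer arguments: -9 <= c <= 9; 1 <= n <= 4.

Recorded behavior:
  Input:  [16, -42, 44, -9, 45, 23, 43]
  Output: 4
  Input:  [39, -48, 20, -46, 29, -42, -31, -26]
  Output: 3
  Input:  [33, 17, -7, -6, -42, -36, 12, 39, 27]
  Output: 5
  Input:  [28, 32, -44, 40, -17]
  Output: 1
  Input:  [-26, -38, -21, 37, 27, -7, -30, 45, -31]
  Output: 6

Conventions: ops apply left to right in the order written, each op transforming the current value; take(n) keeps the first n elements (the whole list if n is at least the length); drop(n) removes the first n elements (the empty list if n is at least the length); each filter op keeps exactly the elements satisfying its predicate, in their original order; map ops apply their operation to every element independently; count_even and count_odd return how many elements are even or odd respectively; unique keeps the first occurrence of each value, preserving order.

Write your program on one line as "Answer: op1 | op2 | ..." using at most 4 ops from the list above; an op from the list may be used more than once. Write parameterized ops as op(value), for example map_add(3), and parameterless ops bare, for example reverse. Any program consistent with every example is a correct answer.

reverse | filter_odd | map_add(7) | len

Check, running the answer program on each example:
  [16, -42, 44, -9, 45, 23, 43] -> [43, 23, 45, -9, 44, -42, 16] -> [43, 23, 45, -9] -> [50, 30, 52, -2] -> 4
  [39, -48, 20, -46, 29, -42, -31, -26] -> [-26, -31, -42, 29, -46, 20, -48, 39] -> [-31, 29, 39] -> [-24, 36, 46] -> 3
  [33, 17, -7, -6, -42, -36, 12, 39, 27] -> [27, 39, 12, -36, -42, -6, -7, 17, 33] -> [27, 39, -7, 17, 33] -> [34, 46, 0, 24, 40] -> 5
  [28, 32, -44, 40, -17] -> [-17, 40, -44, 32, 28] -> [-17] -> [-10] -> 1
  [-26, -38, -21, 37, 27, -7, -30, 45, -31] -> [-31, 45, -30, -7, 27, 37, -21, -38, -26] -> [-31, 45, -7, 27, 37, -21] -> [-24, 52, 0, 34, 44, -14] -> 6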